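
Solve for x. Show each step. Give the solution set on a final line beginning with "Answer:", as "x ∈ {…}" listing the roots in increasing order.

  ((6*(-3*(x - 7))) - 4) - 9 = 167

Step 1. [((6*(-3*(x - 7))) - 4) - 9 = 167] the outer -9 inverts by adding 9. So sub: (6*(-3*(x - 7))) - 4 = 176.
Step 2. [(6*(-3*(x - 7))) - 4 = 176] add 4: x sits inside (… - 4). So sub: 6*(-3*(x - 7)) = 180.
Step 3. [6*(-3*(x - 7)) = 180] leading coefficient 6: divide by 6. So div: -3*(x - 7) = 30.
Step 4. [-3*(x - 7) = 30] LHS = -3·(…); ÷-3 both sides, so div: x - 7 = -10.
Step 5. [x - 7 = -10] peel the -7: add 7 from each side, so sub: x = -3.

Answer: x ∈ {-3}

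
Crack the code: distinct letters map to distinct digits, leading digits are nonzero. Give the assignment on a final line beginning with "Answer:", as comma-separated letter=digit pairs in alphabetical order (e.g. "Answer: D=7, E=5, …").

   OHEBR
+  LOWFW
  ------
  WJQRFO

Step 1. [col 1: R + W ≡ O (mod 10)] no forcing yet in column 1 (carry-in 0); R=5 is free and consistent — try it. So R=5.
Step 2. [col 1: R + W ≡ O (mod 10)] no forcing yet in column 1 (carry-in 0); O=6 is free and consistent — try it, so O=6.
Step 3. [col 1: R + W ≡ O (mod 10)] in column 1 we have R+W≡O with carry-in 0; given R=5, O=6 and digits 5,6 already taken and all letters distinct, that pins W to 1 ⇒ W=1.
Step 4. [col 2: B + F ≡ F (mod 10)] in column 2 we have B+F≡F with carry-in 0; given nothing yet and digits 1,5,6 already taken and all letters distinct, that pins B to 0, so B=0.
Step 5. [col 2: B + F ≡ F (mod 10)] several values work for F in column 2 (B + F ≡ F (mod 10), carry-in 0); try F=9 ⇒ F=9.
Step 6. [col 3: E + W ≡ R (mod 10)] from column 3 (W=1, R=5, carry-in 0, digits 0,1,5,6,9 already taken and all letters distinct): E must equal 4, so E=4.
Step 7. [col 4: H + O ≡ Q (mod 10)] Q=8 is one option consistent with column 4 (H + O ≡ Q (mod 10), carry-in 0) — take it, so Q=8.
Step 8. [col 4: H + O ≡ Q (mod 10)] from column 4 (O=6, Q=8, carry-in 0, digits 0,1,4,5,6,8,9 already taken and all letters distinct): H must equal 2 ⇒ H=2.
Step 9. [col 5: O + L ≡ J (mod 10)] column 5: given O=6, carry-in 0, and digits 0,1,2,4,5,6,8,9 already taken and all letters distinct, O+L≡J (mod 10) forces L=7, so L=7.
Step 10. [col 5: O + L ≡ J (mod 10)] from column 5 (O=6, L=7, carry-in 0, digits 0,1,2,4,5,6,7,8,9 already taken and all letters distinct): J must equal 3, so J=3.

Answer: B=0, E=4, F=9, H=2, J=3, L=7, O=6, Q=8, R=5, W=1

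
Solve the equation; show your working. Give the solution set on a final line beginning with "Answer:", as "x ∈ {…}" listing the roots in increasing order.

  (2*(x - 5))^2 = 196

Step 1. [(2*(x - 5))^2 = 196] LHS squared, RHS 196 ≥ 0: apply √ (±), so sqrt: 2*(x - 5) = 14 or -14.
Step 2. [2*(x - 5) = 14 or -14] 2·(inner) — divide through by 2. So div: x - 5 = 7 or -7.
Step 3. [x - 5 = 7 or -7] the outer -5 inverts by adding 5 ⇒ sub: x = 12 or -2.

Answer: x ∈ {-2, 12}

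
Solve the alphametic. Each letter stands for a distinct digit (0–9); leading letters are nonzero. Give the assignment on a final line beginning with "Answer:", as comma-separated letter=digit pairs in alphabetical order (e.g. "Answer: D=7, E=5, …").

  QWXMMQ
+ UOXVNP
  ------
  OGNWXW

Step 1. [col 1: Q + P ≡ W (mod 10)] no forcing yet in column 1 (carry-in 0); W=0 is free and consistent — try it ⇒ W=0.
Step 2. [col 1: Q + P ≡ W (mod 10)] Q=6 is one option consistent with column 1 (Q + P ≡ W (mod 10), carry-in 0) — take it, so Q=6.
Step 3. [col 1: Q + P ≡ W (mod 10)] column 1 reads Q+P+carry(0)=W with Q=6, W=0; with digits 0,6 already taken and all letters distinct, the only value for P is 4. So P=4.
Step 4. [col 2: M + N ≡ X (mod 10)] several values work for N in column 2 (M + N ≡ X (mod 10), carry-in 1); try N=1, so N=1.
Step 5. [col 2: M + N ≡ X (mod 10)] column 2 (M + N ≡ X (mod 10), carry-in 1) doesn't pin X yet; pick X=5 and continue, so X=5.
Step 6. [col 2: M + N ≡ X (mod 10)] from column 2 (N=1, X=5, carry-in 1, digits 0,1,4,5,6 already taken and all letters distinct): M must equal 3, so M=3.
Step 7. [col 3: M + V ≡ W (mod 10)] from column 3 (M=3, W=0, carry-in 0, digits 0,1,3,4,5,6 already taken and all letters distinct): V must equal 7, so V=7.
Step 8. [col 5: W + O ≡ G (mod 10)] column 5 reads W+O+carry(1)=G with W=0; with digits 0,1,3,4,5,6,7 already taken and all letters distinct, the only value for G is 9 ⇒ G=9.
Step 9. [col 5: W + O ≡ G (mod 10)] from column 5 (W=0, G=9, carry-in 1, digits 0,1,3,4,5,6,7,9 already taken and all letters distinct): O must equal 8, so O=8.
Step 10. [col 6: Q + U ≡ O (mod 10)] column 6 reads Q+U+carry(0)=O with Q=6, O=8; with digits 0,1,3,4,5,6,7,8,9 already taken and all letters distinct, the only value for U is 2, so U=2.

Answer: G=9, M=3, N=1, O=8, P=4, Q=6, U=2, V=7, W=0, X=5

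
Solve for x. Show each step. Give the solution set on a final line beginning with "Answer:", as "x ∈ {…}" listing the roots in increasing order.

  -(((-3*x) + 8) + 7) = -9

Step 1. [-(((-3*x) + 8) + 7) = -9] leading − — multiply by −1, so neg: ((-3*x) + 8) + 7 = 9.
Step 2. [((-3*x) + 8) + 7 = 9] 7 comes off first (subtract 7). So sub: (-3*x) + 8 = 2.
Step 3. [(-3*x) + 8 = 2] 8 comes off first (subtract 8), so sub: -3*x = -6.
Step 4. [-3*x = -6] -3·(inner) — divide through by -3, so div: x = 2.

Answer: x ∈ {2}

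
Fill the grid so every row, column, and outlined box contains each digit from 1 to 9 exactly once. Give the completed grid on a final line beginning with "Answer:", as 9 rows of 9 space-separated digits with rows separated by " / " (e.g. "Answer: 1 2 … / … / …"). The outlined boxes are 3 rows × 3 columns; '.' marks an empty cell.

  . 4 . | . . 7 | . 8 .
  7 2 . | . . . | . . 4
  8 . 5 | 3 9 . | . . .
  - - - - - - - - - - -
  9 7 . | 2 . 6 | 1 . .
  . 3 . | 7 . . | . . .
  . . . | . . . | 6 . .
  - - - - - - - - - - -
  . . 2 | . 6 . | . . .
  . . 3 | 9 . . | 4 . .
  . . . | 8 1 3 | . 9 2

Step 1. [r3c6∈{1,2,4}] row 3 places 4 nowhere but r3c6, so r3c6=4.
Step 2. [r7c6∈{5}] r7c6 has the single candidate 5. So r7c6=5.
Step 3. [r1c1∈{1,3,6}] across col 1, 3 lands solely at r1c1 ⇒ r1c1=3.
Step 4. [r8c5∈{2,7}] in col 5, 7 fits only at r8c5. So r8c5=7.
Step 5. [r9c3∈{4,6,7}] across col 3, 7 lands solely at r9c3 ⇒ r9c3=7.
Step 6. [r9c7∈{5}] nothing but 5 survives at r9c7 ⇒ r9c7=5.
Step 7. [r9c1∈{4,6}] 4 has one home in row 9: r9c1. So r9c1=4.
Step 8. [r7c1∈{1}] r7c1's peers cover all but 1 ⇒ r7c1=1.
Step 9. [r9c2∈{6}] only 6 remains possible at r9c2 ⇒ r9c2=6.
Step 10. [r3c2∈{1}] r3c2's peers cover all but 1, so r3c2=1.
Step 11. [r8c1∈{5}] r8c1 has the single candidate 5. So r8c1=5.
Step 12. [r6c2∈{5,8}] 5 has one home in col 2: r6c2, so r6c2=5.
Step 13. [r6c1∈{2}] only 2 remains possible at r6c1. So r6c1=2.
Step 14. [r1c5∈{2,5}] 2 has one home in col 5: r1c5, so r1c5=2.
Step 15. [r1c7∈{9}] r1c7 has the single candidate 9. So r1c7=9.
Step 16. [r1c3∈{6}] r1c3 has the single candidate 6 ⇒ r1c3=6.
Step 17. [r2c4∈{1,5,6}] r2c4 is the only open cell in col 4 admitting 6, so r2c4=6.
Step 18. [r1c4∈{1,5}] across col 4, 5 lands solely at r1c4, so r1c4=5.
Step 19. [r2c5∈{8}] nothing but 8 survives at r2c5, so r2c5=8.
Step 20. [r6c4∈{1,4}] across col 4, 1 lands solely at r6c4, so r6c4=1.
Step 21. [r2c8∈{1,3,5}] 5 has one home in row 2: r2c8. So r2c8=5.
Step 22. [r8c2∈{8}] r8c2 has the single candidate 8. So r8c2=8.
Step 23. [r8c8∈{1,6}] across col 8, 1 lands solely at r8c8, so r8c8=1.
Step 24. [r3c8∈{2,6,7}] col 8 places 6 nowhere but r3c8. So r3c8=6.
Step 25. [r3c9∈{7}] nothing but 7 survives at r3c9, so r3c9=7.
Step 26. [r7c7∈{3,7,8}] in col 7, 7 fits only at r7c7, so r7c7=7.
Step 27. [r5c7∈{2,8}] across col 7, 8 lands solely at r5c7 ⇒ r5c7=8.
Step 28. [r7c8∈{3}] only 3 remains possible at r7c8. So r7c8=3.
Step 29. [r4c8∈{4}] r4c8 has the single candidate 4. So r4c8=4.
Step 30. [r5c6∈{9}] r5c6 has the single candidate 9 ⇒ r5c6=9.
Step 31. [r5c9∈{5}] r5c9 has the single candidate 5 ⇒ r5c9=5.
Step 32. [r4c9∈{3}] r4c9 has the single candidate 3. So r4c9=3.
Step 33. [r5c5∈{4}] r5c5's peers cover all but 4, so r5c5=4.
Step 34. [r6c6∈{8}] r6c6 is down to just 8. So r6c6=8.
Step 35. [r2c3∈{9}] nothing but 9 survives at r2c3 ⇒ r2c3=9.
Step 36. [r5c1∈{6}] r5c1's peers cover all but 6, so r5c1=6.
Step 37. [r6c3∈{4}] r6c3 is down to just 4. So r6c3=4.
Step 38. [r8c9∈{6}] only 6 remains possible at r8c9, so r8c9=6.
Step 39. [r3c7∈{2}] r3c7 is down to just 2. So r3c7=2.
Step 40. [r7c4∈{4}] r7c4 has the single candidate 4, so r7c4=4.
Step 41. [r8c6∈{2}] r8c6 is down to just 2 ⇒ r8c6=2.
Step 42. [r4c3∈{8}] r4c3's peers cover all but 8 ⇒ r4c3=8.
Step 43. [r6c9∈{9}] r6c9 is down to just 9. So r6c9=9.
Step 44. [r4c5∈{5}] r4c5 has the single candidate 5, so r4c5=5.
Step 45. [r1c9∈{1}] nothing but 1 survives at r1c9. So r1c9=1.
Step 46. [r5c8∈{2}] r5c8's peers cover all but 2, so r5c8=2.
Step 47. [r5c3∈{1}] nothing but 1 survives at r5c3. So r5c3=1.
Step 48. [r6c8∈{7}] r6c8 has the single candidate 7. So r6c8=7.
Step 49. [r6c5∈{3}] r6c5 is down to just 3, so r6c5=3.
Step 50. [r2c7∈{3}] nothing but 3 survives at r2c7 ⇒ r2c7=3.
Step 51. [r7c9∈{8}] r7c9 is down to just 8 ⇒ r7c9=8.
Step 52. [r7c2∈{9}] only 9 remains possible at r7c2. So r7c2=9.
Step 53. [r2c6∈{1}] r2c6's peers cover all but 1, so r2c6=1.

Answer: 3 4 6 5 2 7 9 8 1 / 7 2 9 6 8 1 3 5 4 / 8 1 5 3 9 4 2 6 7 / 9 7 8 2 5 6 1 4 3 / 6 3 1 7 4 9 8 2 5 / 2 5 4 1 3 8 6 7 9 / 1 9 2 4 6 5 7 3 8 / 5 8 3 9 7 2 4 1 6 / 4 6 7 8 1 3 5 9 2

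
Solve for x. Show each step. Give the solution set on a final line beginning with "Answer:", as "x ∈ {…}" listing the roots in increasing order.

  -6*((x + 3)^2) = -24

Step 1. [-6*((x + 3)^2) = -24] leading coefficient -6: divide by -6. So div: (x + 3)^2 = 4.
Step 2. [(x + 3)^2 = 4] √ both sides: 4 ≥ 0 gives two branches ⇒ sqrt: x + 3 = 2 or -2.
Step 3. [x + 3 = 2 or -2] subtract 3: x sits inside (… + 3). So sub: x = -1 or -5.

Answer: x ∈ {-5, -1}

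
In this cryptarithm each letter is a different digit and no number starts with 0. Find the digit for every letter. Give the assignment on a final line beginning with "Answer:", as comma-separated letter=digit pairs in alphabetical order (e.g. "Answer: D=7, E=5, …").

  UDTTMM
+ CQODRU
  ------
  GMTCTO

Step 1. [col 1: M + U ≡ O (mod 10)] U=1 is one option consistent with column 1 (M + U ≡ O (mod 10), carry-in 0) — take it. So U=1.
Step 2. [col 1: M + U ≡ O (mod 10)] column 1 (M + U ≡ O (mod 10), carry-in 0) doesn't pin O yet; pick O=9 and continue, so O=9.
Step 3. [col 1: M + U ≡ O (mod 10)] column 1 reads M+U+carry(0)=O with U=1, O=9; with digits 1,9 already taken and all letters distinct, the only value for M is 8 ⇒ M=8.
Step 4. [col 2: M + R ≡ T (mod 10)] column 2 (M + R ≡ T (mod 10), carry-in 0) doesn't pin T yet; pick T=4 and continue. So T=4.
Step 5. [col 2: M + R ≡ T (mod 10)] in column 2 we have M+R≡T with carry-in 0; given M=8, T=4 and digits 1,4,8,9 already taken and all letters distinct, that pins R to 6. So R=6.
Step 6. [col 3: T + D ≡ C (mod 10)] several values work for D in column 3 (T + D ≡ C (mod 10), carry-in 1); try D=7, so D=7.
Step 7. [col 3: T + D ≡ C (mod 10)] column 3: given T=4, D=7, carry-in 1, and digits 1,4,6,7,8,9 already taken and all letters distinct, T+D≡C (mod 10) forces C=2. So C=2.
Step 8. [col 5: D + Q ≡ M (mod 10)] in column 5 we have D+Q≡M with carry-in 1; given D=7, M=8 and digits 1,2,4,6,7,8,9 already taken and all letters distinct, that pins Q to 0 ⇒ Q=0.
Step 9. [col 6: U + C ≡ G (mod 10)] column 6: given U=1, C=2, carry-in 0, and digits 0,1,2,4,6,7,8,9 already taken and all letters distinct, U+C≡G (mod 10) forces G=3, so G=3.

Answer: C=2, D=7, G=3, M=8, O=9, Q=0, R=6, T=4, U=1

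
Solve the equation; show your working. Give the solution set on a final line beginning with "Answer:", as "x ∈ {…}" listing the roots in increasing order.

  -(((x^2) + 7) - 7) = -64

Step 1. [-(((x^2) + 7) - 7) = -64] LHS negated; negate both sides. So neg: ((x^2) + 7) - 7 = 64.
Step 2. [((x^2) + 7) - 7 = 64] -7 is outermost — add 7 both sides. So sub: (x^2) + 7 = 71.
Step 3. [(x^2) + 7 = 71] 7 comes off first (subtract 7). So sub: x^2 = 64.
Step 4. [x^2 = 64] 64 ≥ 0, LHS is (·)² — take ±√, so sqrt: x = 8 or -8.

Answer: x ∈ {-8, 8}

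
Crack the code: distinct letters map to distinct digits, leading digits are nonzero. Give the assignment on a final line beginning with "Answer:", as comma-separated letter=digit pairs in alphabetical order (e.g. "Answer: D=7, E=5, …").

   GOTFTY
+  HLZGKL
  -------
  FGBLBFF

Step 1. [col 1: Y + L ≡ F (mod 10)] Y=5 is one option consistent with column 1 (Y + L ≡ F (mod 10), carry-in 0) — take it, so Y=5.
Step 2. [col 1: Y + L ≡ F (mod 10)] F=1 is one option consistent with column 1 (Y + L ≡ F (mod 10), carry-in 0) — take it. So F=1.
Step 3. [col 1: Y + L ≡ F (mod 10)] column 1 reads Y+L+carry(0)=F with Y=5, F=1; with digits 1,5 already taken and all letters distinct, the only value for L is 6, so L=6.
Step 4. [col 2: T + K ≡ F (mod 10)] column 2 (T + K ≡ F (mod 10), carry-in 1) doesn't pin T yet; pick T=3 and continue. So T=3.
Step 5. [col 2: T + K ≡ F (mod 10)] from column 2 (T=3, F=1, carry-in 1, digits 1,3,5,6 already taken and all letters distinct): K must equal 7. So K=7.
Step 6. [col 3: F + G ≡ B (mod 10)] column 3 (F + G ≡ B (mod 10), carry-in 1) doesn't pin G yet; pick G=8 and continue. So G=8.
Step 7. [col 3: F + G ≡ B (mod 10)] from column 3 (F=1, G=8, carry-in 1, digits 1,3,5,6,7,8 already taken and all letters distinct): B must equal 0, so B=0.
Step 8. [col 4: T + Z ≡ L (mod 10)] column 4 reads T+Z+carry(1)=L with T=3, L=6; with digits 0,1,3,5,6,7,8 already taken and all letters distinct, the only value for Z is 2 ⇒ Z=2.
Step 9. [col 5: O + L ≡ B (mod 10)] column 5 reads O+L+carry(0)=B with L=6, B=0; with digits 0,1,2,3,5,6,7,8 already taken and all letters distinct, the only value for O is 4. So O=4.
Step 10. [col 6: G + H ≡ G (mod 10)] column 6 reads G+H+carry(1)=G with G=8; with digits 0,1,2,3,4,5,6,7,8 already taken and all letters distinct, the only value for H is 9. So H=9.

Answer: B=0, F=1, G=8, H=9, K=7, L=6, O=4, T=3, Y=5, Z=2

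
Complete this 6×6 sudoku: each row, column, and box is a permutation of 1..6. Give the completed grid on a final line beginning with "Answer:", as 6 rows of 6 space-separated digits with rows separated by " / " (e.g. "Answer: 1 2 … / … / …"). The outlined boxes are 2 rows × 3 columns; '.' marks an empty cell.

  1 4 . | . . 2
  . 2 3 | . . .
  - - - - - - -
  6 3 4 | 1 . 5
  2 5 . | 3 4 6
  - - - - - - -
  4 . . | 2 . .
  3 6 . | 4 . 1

Step 1. [r6c5∈{5}] nothing but 5 survives at r6c5. So r6c5=5.
Step 2. [r5c5∈{3,6}] row 5 places 6 nowhere but r5c5. So r5c5=6.
Step 3. [r1c3∈{5,6}] in col 3, 6 fits only at r1c3 ⇒ r1c3=6.
Step 4. [r2c4∈{5,6}] row 2 places 6 nowhere but r2c4, so r2c4=6.
Step 5. [r5c2∈{1}] r5c2 has the single candidate 1 ⇒ r5c2=1.
Step 6. [r1c5∈{3}] nothing but 3 survives at r1c5, so r1c5=3.
Step 7. [r3c5∈{2}] r3c5 has the single candidate 2 ⇒ r3c5=2.
Step 8. [r1c4∈{5}] only 5 remains possible at r1c4. So r1c4=5.
Step 9. [r5c6∈{3}] r5c6 has the single candidate 3, so r5c6=3.
Step 10. [r5c3∈{5}] only 5 remains possible at r5c3, so r5c3=5.
Step 11. [r6c3∈{2}] r6c3 is down to just 2, so r6c3=2.
Step 12. [r2c1∈{5}] only 5 remains possible at r2c1. So r2c1=5.
Step 13. [r2c5∈{1}] r2c5's peers cover all but 1. So r2c5=1.
Step 14. [r4c3∈{1}] only 1 remains possible at r4c3 ⇒ r4c3=1.
Step 15. [r2c6∈{4}] only 4 remains possible at r2c6. So r2c6=4.

Answer: 1 4 6 5 3 2 / 5 2 3 6 1 4 / 6 3 4 1 2 5 / 2 5 1 3 4 6 / 4 1 5 2 6 3 / 3 6 2 4 5 1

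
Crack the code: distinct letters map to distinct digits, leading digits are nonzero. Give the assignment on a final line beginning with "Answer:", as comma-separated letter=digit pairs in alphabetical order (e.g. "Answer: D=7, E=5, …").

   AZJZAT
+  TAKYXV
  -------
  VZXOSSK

Step 1. [col 1: T + V ≡ K (mod 10)] several values work for V in column 1 (T + V ≡ K (mod 10), carry-in 0); try V=1, so V=1.
Step 2. [col 1: T + V ≡ K (mod 10)] no forcing yet in column 1 (carry-in 0); T=9 is free and consistent — try it. So T=9.
Step 3. [col 1: T + V ≡ K (mod 10)] from column 1 (T=9, V=1, carry-in 0, digits 1,9 already taken and all letters distinct): K must equal 0 ⇒ K=0.
Step 4. [col 2: A + X ≡ S (mod 10)] several values work for S in column 2 (A + X ≡ S (mod 10), carry-in 1); try S=2. So S=2.
Step 5. [col 2: A + X ≡ S (mod 10)] column 2 (A + X ≡ S (mod 10), carry-in 1) doesn't pin X yet; pick X=7 and continue, so X=7.
Step 6. [col 2: A + X ≡ S (mod 10)] from column 2 (X=7, S=2, carry-in 1, digits 0,1,2,7,9 already taken and all letters distinct): A must equal 4, so A=4.
Step 7. [col 3: Z + Y ≡ S (mod 10)] several values work for Y in column 3 (Z + Y ≡ S (mod 10), carry-in 1); try Y=8, so Y=8.
Step 8. [col 3: Z + Y ≡ S (mod 10)] column 3: given Y=8, S=2, carry-in 1, and digits 0,1,2,4,7,8,9 already taken and all letters distinct, Z+Y≡S (mod 10) forces Z=3, so Z=3.
Step 9. [col 4: J + K ≡ O (mod 10)] column 4: given K=0, carry-in 1, and digits 0,1,2,3,4,7,8,9 already taken and all letters distinct, J+K≡O (mod 10) forces J=5, so J=5.
Step 10. [col 4: J + K ≡ O (mod 10)] column 4 reads J+K+carry(1)=O with J=5, K=0; with digits 0,1,2,3,4,5,7,8,9 already taken and all letters distinct, the only value for O is 6, so O=6.

Answer: A=4, J=5, K=0, O=6, S=2, T=9, V=1, X=7, Y=8, Z=3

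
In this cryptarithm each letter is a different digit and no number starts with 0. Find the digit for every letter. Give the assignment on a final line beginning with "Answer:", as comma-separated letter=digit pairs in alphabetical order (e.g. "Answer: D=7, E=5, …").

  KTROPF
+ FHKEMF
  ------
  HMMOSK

Step 1. [col 1: F + F ≡ K (mod 10)] no forcing yet in column 1 (carry-in 0); F=2 is free and consistent — try it ⇒ F=2.
Step 2. [col 1: F + F ≡ K (mod 10)] column 1 reads F+F+carry(0)=K with F=2; with digits 2 already taken and all letters distinct, the only value for K is 4. So K=4.
Step 3. [col 2: P + M ≡ S (mod 10)] several values work for M in column 2 (P + M ≡ S (mod 10), carry-in 0); try M=5 ⇒ M=5.
Step 4. [col 2: P + M ≡ S (mod 10)] column 2 (P + M ≡ S (mod 10), carry-in 0) doesn't pin S yet; pick S=1 and continue. So S=1.
Step 5. [col 2: P + M ≡ S (mod 10)] from column 2 (M=5, S=1, carry-in 0, digits 1,2,4,5 already taken and all letters distinct): P must equal 6. So P=6.
Step 6. [col 3: O + E ≡ O (mod 10)] column 3 reads O+E+carry(1)=O with nothing yet; with digits 1,2,4,5,6 already taken and all letters distinct, the only value for E is 9. So E=9.
Step 7. [col 3: O + E ≡ O (mod 10)] no forcing yet in column 3 (carry-in 1); O=3 is free and consistent — try it ⇒ O=3.
Step 8. [col 4: R + K ≡ M (mod 10)] from column 4 (K=4, M=5, carry-in 1, digits 1,2,3,4,5,6,9 already taken and all letters distinct): R must equal 0. So R=0.
Step 9. [col 5: T + H ≡ M (mod 10)] column 5 (T + H ≡ M (mod 10), carry-in 0) doesn't pin H yet; pick H=7 and continue ⇒ H=7.
Step 10. [col 5: T + H ≡ M (mod 10)] from column 5 (H=7, M=5, carry-in 0, digits 0,1,2,3,4,5,6,7,9 already taken and all letters distinct): T must equal 8, so T=8.

Answer: E=9, F=2, H=7, K=4, M=5, O=3, P=6, R=0, S=1, T=8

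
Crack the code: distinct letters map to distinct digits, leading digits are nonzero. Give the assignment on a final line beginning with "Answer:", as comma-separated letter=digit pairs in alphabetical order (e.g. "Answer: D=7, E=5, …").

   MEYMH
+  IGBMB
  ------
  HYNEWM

Step 1. [col 1: H + B ≡ M (mod 10)] no forcing yet in column 1 (carry-in 0); H=1 is free and consistent — try it ⇒ H=1.
Step 2. [col 1: H + B ≡ M (mod 10)] column 1 (H + B ≡ M (mod 10), carry-in 0) doesn't pin B yet; pick B=6 and continue. So B=6.
Step 3. [col 1: H + B ≡ M (mod 10)] column 1: given H=1, B=6, carry-in 0, and digits 1,6 already taken and all letters distinct, H+B≡M (mod 10) forces M=7, so M=7.
Step 4. [col 2: M + M ≡ W (mod 10)] from column 2 (M=7, carry-in 0, digits 1,6,7 already taken and all letters distinct): W must equal 4, so W=4.
Step 5. [col 3: Y + B ≡ E (mod 10)] no forcing yet in column 3 (carry-in 1); E=2 is free and consistent — try it ⇒ E=2.
Step 6. [col 3: Y + B ≡ E (mod 10)] column 3: given B=6, E=2, carry-in 1, and digits 1,2,4,6,7 already taken and all letters distinct, Y+B≡E (mod 10) forces Y=5 ⇒ Y=5.
Step 7. [col 4: E + G ≡ N (mod 10)] column 4: given E=2, carry-in 1, and digits 1,2,4,5,6,7 already taken and all letters distinct, E+G≡N (mod 10) forces G=0 ⇒ G=0.
Step 8. [col 4: E + G ≡ N (mod 10)] from column 4 (E=2, G=0, carry-in 1, digits 0,1,2,4,5,6,7 already taken and all letters distinct): N must equal 3 ⇒ N=3.
Step 9. [col 5: M + I ≡ Y (mod 10)] from column 5 (M=7, Y=5, carry-in 0, digits 0,1,2,3,4,5,6,7 already taken and all letters distinct): I must equal 8 ⇒ I=8.

Answer: B=6, E=2, G=0, H=1, I=8, M=7, N=3, W=4, Y=5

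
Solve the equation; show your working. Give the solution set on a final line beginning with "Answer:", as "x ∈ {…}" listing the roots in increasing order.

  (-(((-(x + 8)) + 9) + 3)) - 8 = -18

Step 1. [(-(((-(x + 8)) + 9) + 3)) - 8 = -18] 8 comes off first (add 8) ⇒ sub: -(((-(x + 8)) + 9) + 3) = -10.
Step 2. [-(((-(x + 8)) + 9) + 3) = -10] flip signs both sides, so neg: ((-(x + 8)) + 9) + 3 = 10.
Step 3. [((-(x + 8)) + 9) + 3 = 10] +3 is outermost — subtract 3 both sides, so sub: (-(x + 8)) + 9 = 7.
Step 4. [(-(x + 8)) + 9 = 7] the outer +9 inverts by subtracting 9 ⇒ sub: -(x + 8) = -2.
Step 5. [-(x + 8) = -2] flip signs both sides ⇒ neg: x + 8 = 2.
Step 6. [x + 8 = 2] +8 is outermost — subtract 8 both sides, so sub: x = -6.

Answer: x ∈ {-6}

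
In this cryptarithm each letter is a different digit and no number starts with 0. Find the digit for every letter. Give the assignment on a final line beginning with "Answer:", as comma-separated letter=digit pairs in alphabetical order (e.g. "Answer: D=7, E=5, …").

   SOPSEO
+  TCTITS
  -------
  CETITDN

Step 1. [C] C is the leading digit of a 7-digit sum of two 6-digit numbers; the final carry is exactly 1, so C=1.
Step 2. [col 1: O + S ≡ N (mod 10)] N=3 is one option consistent with column 1 (O + S ≡ N (mod 10), carry-in 0) — take it. So N=3.
Step 3. [col 1: O + S ≡ N (mod 10)] no forcing yet in column 1 (carry-in 0); S=7 is free and consistent — try it. So S=7.
Step 4. [col 1: O + S ≡ N (mod 10)] column 1 reads O+S+carry(0)=N with S=7, N=3; with digits 1,3,7 already taken and all letters distinct, the only value for O is 6. So O=6.
Step 5. [col 2: E + T ≡ D (mod 10)] D=4 is one option consistent with column 2 (E + T ≡ D (mod 10), carry-in 1) — take it. So D=4.
Step 6. [col 2: E + T ≡ D (mod 10)] column 2 (E + T ≡ D (mod 10), carry-in 1) doesn't pin T yet; pick T=8 and continue, so T=8.
Step 7. [col 2: E + T ≡ D (mod 10)] from column 2 (T=8, D=4, carry-in 1, digits 1,3,4,6,7,8 already taken and all letters distinct): E must equal 5, so E=5.
Step 8. [col 3: S + I ≡ T (mod 10)] column 3: given S=7, T=8, carry-in 1, and digits 1,3,4,5,6,7,8 already taken and all letters distinct, S+I≡T (mod 10) forces I=0. So I=0.
Step 9. [col 4: P + T ≡ I (mod 10)] column 4: given T=8, I=0, carry-in 0, and digits 0,1,3,4,5,6,7,8 already taken and all letters distinct, P+T≡I (mod 10) forces P=2. So P=2.

Answer: C=1, D=4, E=5, I=0, N=3, O=6, P=2, S=7, T=8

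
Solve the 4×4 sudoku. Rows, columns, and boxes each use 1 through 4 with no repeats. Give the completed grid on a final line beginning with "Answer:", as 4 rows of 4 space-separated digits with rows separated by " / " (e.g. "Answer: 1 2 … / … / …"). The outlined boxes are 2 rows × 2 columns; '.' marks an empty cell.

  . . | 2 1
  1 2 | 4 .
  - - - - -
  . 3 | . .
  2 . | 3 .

Step 1. [r3c1∈{4}] r3c1 is down to just 4 ⇒ r3c1=4.
Step 2. [r1c2∈{4}] nothing but 4 survives at r1c2 ⇒ r1c2=4.
Step 3. [r3c3∈{1}] only 1 remains possible at r3c3, so r3c3=1.
Step 4. [r4c4∈{4}] r4c4 has the single candidate 4 ⇒ r4c4=4.
Step 5. [r3c4∈{2}] r3c4 is down to just 2, so r3c4=2.
Step 6. [r2c4∈{3}] only 3 remains possible at r2c4, so r2c4=3.
Step 7. [r1c1∈{3}] only 3 remains possible at r1c1. So r1c1=3.
Step 8. [r4c2∈{1}] nothing but 1 survives at r4c2, so r4c2=1.

Answer: 3 4 2 1 / 1 2 4 3 / 4 3 1 2 / 2 1 3 4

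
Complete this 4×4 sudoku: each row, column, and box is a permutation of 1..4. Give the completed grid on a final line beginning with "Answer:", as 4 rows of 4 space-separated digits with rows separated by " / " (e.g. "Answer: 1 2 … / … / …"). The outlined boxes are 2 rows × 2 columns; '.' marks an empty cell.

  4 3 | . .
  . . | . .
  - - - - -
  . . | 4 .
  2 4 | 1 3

Step 1. [r1c3∈{2}] r1c3 has the single candidate 2 ⇒ r1c3=2.
Step 2. [r2c1∈{1}] only 1 remains possible at r2c1. So r2c1=1.
Step 3. [r2c2∈{2}] r2c2's peers cover all but 2, so r2c2=2.
Step 4. [r3c1∈{3}] only 3 remains possible at r3c1. So r3c1=3.
Step 5. [r3c2∈{1}] r3c2 is down to just 1, so r3c2=1.
Step 6. [r1c4∈{1}] r1c4 is down to just 1. So r1c4=1.
Step 7. [r2c4∈{4}] only 4 remains possible at r2c4, so r2c4=4.
Step 8. [r2c3∈{3}] r2c3 is down to just 3 ⇒ r2c3=3.
Step 9. [r3c4∈{2}] r3c4 is down to just 2, so r3c4=2.

Answer: 4 3 2 1 / 1 2 3 4 / 3 1 4 2 / 2 4 1 3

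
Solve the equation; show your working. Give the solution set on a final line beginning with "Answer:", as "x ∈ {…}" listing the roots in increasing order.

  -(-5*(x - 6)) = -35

Step 1. [-(-5*(x - 6)) = -35] LHS negated; negate both sides. So neg: -5*(x - 6) = 35.
Step 2. [-5*(x - 6) = 35] leading coefficient -5: divide by -5 ⇒ div: x - 6 = -7.
Step 3. [x - 6 = -7] peel the -6: add 6 from each side ⇒ sub: x = -1.

Answer: x ∈ {-1}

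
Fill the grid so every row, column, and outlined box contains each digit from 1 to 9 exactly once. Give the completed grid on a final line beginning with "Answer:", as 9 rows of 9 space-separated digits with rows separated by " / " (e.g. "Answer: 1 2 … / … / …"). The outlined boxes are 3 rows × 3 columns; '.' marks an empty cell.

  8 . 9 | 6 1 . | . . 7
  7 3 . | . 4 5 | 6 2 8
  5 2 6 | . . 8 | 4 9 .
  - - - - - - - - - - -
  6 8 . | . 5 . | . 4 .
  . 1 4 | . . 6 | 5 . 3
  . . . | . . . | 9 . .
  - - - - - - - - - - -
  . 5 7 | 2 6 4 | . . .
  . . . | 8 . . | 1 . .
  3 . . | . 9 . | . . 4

Step 1. [r6c8∈{1,6,7,8}] col 8 places 1 nowhere but r6c8 ⇒ r6c8=1.
Step 2. [r6c1∈{2}] nothing but 2 survives at r6c1 ⇒ r6c1=2.
Step 3. [r4c6∈{1,2,3,7,9}] in col 6, 9 fits only at r4c6, so r4c6=9.
Step 4. [r5c4∈{7}] r5c4's peers cover all but 7, so r5c4=7.
Step 5. [r6c6∈{3}] r6c6 has the single candidate 3, so r6c6=3.
Step 6. [r8c9∈{2,5,6,9}] 5 has one home in col 9: r8c9 ⇒ r8c9=5.
Step 7. [r9c3∈{1,2,8}] in col 3, 8 fits only at r9c3. So r9c3=8.
Step 8. [r8c2∈{4,6,9}] r8c2 is the only open cell in col 2 admitting 9 ⇒ r8c2=9.
Step 9. [r8c6∈{7}] nothing but 7 survives at r8c6, so r8c6=7.
Step 10. [r8c5∈{3}] r8c5's peers cover all but 3. So r8c5=3.
Step 11. [r1c7∈{3}] r1c7 is down to just 3 ⇒ r1c7=3.
Step 12. [r9c7∈{2,7}] 2 has one home in row 9: r9c7. So r9c7=2.
Step 13. [r5c8∈{8}] r5c8 is down to just 8, so r5c8=8.
Step 14. [r9c4∈{1,5}] row 9 places 5 nowhere but r9c4. So r9c4=5.
Step 15. [r9c2∈{6}] nothing but 6 survives at r9c2. So r9c2=6.
Step 16. [r5c1∈{9}] r5c1 has the single candidate 9. So r5c1=9.
Step 17. [r4c3∈{3}] r4c3's peers cover all but 3. So r4c3=3.
Step 18. [r9c8∈{7}] r9c8 is down to just 7 ⇒ r9c8=7.
Step 19. [r9c6∈{1}] nothing but 1 survives at r9c6. So r9c6=1.
Step 20. [r7c1∈{1}] r7c1's peers cover all but 1. So r7c1=1.
Step 21. [r1c2∈{4}] r1c2 is down to just 4. So r1c2=4.
Step 22. [r3c9∈{1}] nothing but 1 survives at r3c9 ⇒ r3c9=1.
Step 23. [r7c7∈{8}] nothing but 8 survives at r7c7 ⇒ r7c7=8.
Step 24. [r4c9∈{2}] r4c9's peers cover all but 2 ⇒ r4c9=2.
Step 25. [r1c8∈{5}] r1c8 has the single candidate 5. So r1c8=5.
Step 26. [r3c5∈{7}] r3c5's peers cover all but 7 ⇒ r3c5=7.
Step 27. [r6c4∈{4}] r6c4's peers cover all but 4 ⇒ r6c4=4.
Step 28. [r6c2∈{7}] r6c2 is down to just 7, so r6c2=7.
Step 29. [r6c9∈{6}] r6c9 is down to just 6. So r6c9=6.
Step 30. [r7c9∈{9}] r7c9 is down to just 9, so r7c9=9.
Step 31. [r7c8∈{3}] only 3 remains possible at r7c8 ⇒ r7c8=3.
Step 32. [r2c3∈{1}] r2c3 is down to just 1, so r2c3=1.
Step 33. [r3c4∈{3}] only 3 remains possible at r3c4 ⇒ r3c4=3.
Step 34. [r4c4∈{1}] only 1 remains possible at r4c4. So r4c4=1.
Step 35. [r8c1∈{4}] r8c1 is down to just 4 ⇒ r8c1=4.
Step 36. [r4c7∈{7}] nothing but 7 survives at r4c7 ⇒ r4c7=7.
Step 37. [r6c3∈{5}] r6c3 is down to just 5, so r6c3=5.
Step 38. [r8c8∈{6}] r8c8 has the single candidate 6. So r8c8=6.
Step 39. [r6c5∈{8}] only 8 remains possible at r6c5 ⇒ r6c5=8.
Step 40. [r2c4∈{9}] r2c4 is down to just 9 ⇒ r2c4=9.
Step 41. [r8c3∈{2}] only 2 remains possible at r8c3, so r8c3=2.
Step 42. [r1c6∈{2}] r1c6 has the single candidate 2. So r1c6=2.
Step 43. [r5c5∈{2}] r5c5's peers cover all but 2 ⇒ r5c5=2.

Answer: 8 4 9 6 1 2 3 5 7 / 7 3 1 9 4 5 6 2 8 / 5 2 6 3 7 8 4 9 1 / 6 8 3 1 5 9 7 4 2 / 9 1 4 7 2 6 5 8 3 / 2 7 5 4 8 3 9 1 6 / 1 5 7 2 6 4 8 3 9 / 4 9 2 8 3 7 1 6 5 / 3 6 8 5 9 1 2 7 4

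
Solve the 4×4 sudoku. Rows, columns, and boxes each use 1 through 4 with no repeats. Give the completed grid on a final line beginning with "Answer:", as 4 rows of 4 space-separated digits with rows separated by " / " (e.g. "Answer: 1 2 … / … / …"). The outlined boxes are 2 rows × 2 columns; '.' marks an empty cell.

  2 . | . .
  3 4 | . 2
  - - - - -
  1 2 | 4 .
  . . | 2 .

Step 1. [r1c2∈{1}] r1c2 has the single candidate 1, so r1c2=1.
Step 2. [r3c4∈{3}] r3c4 is down to just 3, so r3c4=3.
Step 3. [r4c4∈{1}] r4c4's peers cover all but 1. So r4c4=1.
Step 4. [r2c3∈{1}] r2c3 is down to just 1. So r2c3=1.
Step 5. [r1c4∈{4}] r1c4 has the single candidate 4 ⇒ r1c4=4.
Step 6. [r4c1∈{4}] only 4 remains possible at r4c1. So r4c1=4.
Step 7. [r4c2∈{3}] only 3 remains possible at r4c2. So r4c2=3.
Step 8. [r1c3∈{3}] r1c3 is down to just 3, so r1c3=3.

Answer: 2 1 3 4 / 3 4 1 2 / 1 2 4 3 / 4 3 2 1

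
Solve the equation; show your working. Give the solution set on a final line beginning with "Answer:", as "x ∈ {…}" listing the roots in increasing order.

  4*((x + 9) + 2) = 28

Step 1. [4*((x + 9) + 2) = 28] leading coefficient 4: divide by 4 ⇒ div: (x + 9) + 2 = 7.
Step 2. [(x + 9) + 2 = 7] peel the +2: subtract 2 from each side ⇒ sub: x + 9 = 5.
Step 3. [x + 9 = 5] +9 is outermost — subtract 9 both sides, so sub: x = -4.

Answer: x ∈ {-4}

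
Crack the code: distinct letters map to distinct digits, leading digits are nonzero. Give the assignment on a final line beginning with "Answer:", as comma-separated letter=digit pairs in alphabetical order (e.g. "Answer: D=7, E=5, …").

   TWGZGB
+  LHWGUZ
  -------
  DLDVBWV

Step 1. [col 1: B + Z ≡ V (mod 10)] column 1 (B + Z ≡ V (mod 10), carry-in 0) doesn't pin Z yet; pick Z=7 and continue. So Z=7.
Step 2. [D] the sum has 7 digits but both addends have 6; that extra leading digit D is the final carry, namely 1, so D=1.
Step 3. [col 1: B + Z ≡ V (mod 10)] no forcing yet in column 1 (carry-in 0); V=0 is free and consistent — try it, so V=0.
Step 4. [col 1: B + Z ≡ V (mod 10)] column 1: given Z=7, V=0, carry-in 0, and digits 0,1,7 already taken and all letters distinct, B+Z≡V (mod 10) forces B=3. So B=3.
Step 5. [col 2: G + U ≡ W (mod 10)] several values work for U in column 2 (G + U ≡ W (mod 10), carry-in 1); try U=8 ⇒ U=8.
Step 6. [col 2: G + U ≡ W (mod 10)] W=4 is one option consistent with column 2 (G + U ≡ W (mod 10), carry-in 1) — take it. So W=4.
Step 7. [col 2: G + U ≡ W (mod 10)] from column 2 (U=8, W=4, carry-in 1, digits 0,1,3,4,7,8 already taken and all letters distinct): G must equal 5, so G=5.
Step 8. [col 5: W + H ≡ D (mod 10)] column 5 reads W+H+carry(1)=D with W=4, D=1; with digits 0,1,3,4,5,7,8 already taken and all letters distinct, the only value for H is 6 ⇒ H=6.
Step 9. [col 6: T + L ≡ L (mod 10)] from column 6 (nothing yet, carry-in 1, digits 0,1,3,4,5,6,7,8 already taken and all letters distinct): L must equal 2, so L=2.
Step 10. [col 6: T + L ≡ L (mod 10)] in column 6 we have T+L≡L with carry-in 1; given L=2 and digits 0,1,2,3,4,5,6,7,8 already taken and all letters distinct, that pins T to 9. So T=9.

Answer: B=3, D=1, G=5, H=6, L=2, T=9, U=8, V=0, W=4, Z=7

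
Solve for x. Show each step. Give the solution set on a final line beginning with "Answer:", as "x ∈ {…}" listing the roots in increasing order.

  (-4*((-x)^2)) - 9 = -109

Step 1. [(-4*((-x)^2)) - 9 = -109] -9 is outermost — add 9 both sides ⇒ sub: -4*((-x)^2) = -100.
Step 2. [-4*((-x)^2) = -100] LHS = -4·(…); ÷-4 both sides, so div: (-x)^2 = 25.
Step 3. [(-x)^2 = 25] 25 ≥ 0, LHS is (·)² — take ±√ ⇒ sqrt: -x = 5 or -5.
Step 4. [-x = 5 or -5] leading − — multiply by −1. So neg: x = -5 or 5.

Answer: x ∈ {-5, 5}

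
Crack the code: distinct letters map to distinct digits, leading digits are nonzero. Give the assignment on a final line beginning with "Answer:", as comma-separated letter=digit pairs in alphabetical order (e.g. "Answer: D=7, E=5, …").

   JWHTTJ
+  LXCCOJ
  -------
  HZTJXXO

Step 1. [col 1: J + J ≡ O (mod 10)] J=8 is one option consistent with column 1 (J + J ≡ O (mod 10), carry-in 0) — take it. So J=8.
Step 2. [H] H is the leading digit of a 7-digit sum of two 6-digit numbers; the final carry is exactly 1, so H=1.
Step 3. [col 1: J + J ≡ O (mod 10)] column 1: given J=8, carry-in 0, and digits 1,8 already taken and all letters distinct, J+J≡O (mod 10) forces O=6, so O=6.
Step 4. [col 2: T + O ≡ X (mod 10)] column 2 (T + O ≡ X (mod 10), carry-in 1) doesn't pin X yet; pick X=9 and continue, so X=9.
Step 5. [col 2: T + O ≡ X (mod 10)] column 2: given O=6, X=9, carry-in 1, and digits 1,6,8,9 already taken and all letters distinct, T+O≡X (mod 10) forces T=2, so T=2.
Step 6. [col 3: T + C ≡ X (mod 10)] from column 3 (T=2, X=9, carry-in 0, digits 1,2,6,8,9 already taken and all letters distinct): C must equal 7. So C=7.
Step 7. [col 5: W + X ≡ T (mod 10)] column 5: given X=9, T=2, carry-in 0, and digits 1,2,6,7,8,9 already taken and all letters distinct, W+X≡T (mod 10) forces W=3 ⇒ W=3.
Step 8. [col 6: J + L ≡ Z (mod 10)] column 6: given J=8, carry-in 1, and digits 1,2,3,6,7,8,9 already taken and all letters distinct, J+L≡Z (mod 10) forces L=5 ⇒ L=5.
Step 9. [col 6: J + L ≡ Z (mod 10)] column 6: given J=8, L=5, carry-in 1, and digits 1,2,3,5,6,7,8,9 already taken and all letters distinct, J+L≡Z (mod 10) forces Z=4 ⇒ Z=4.

Answer: C=7, H=1, J=8, L=5, O=6, T=2, W=3, X=9, Z=4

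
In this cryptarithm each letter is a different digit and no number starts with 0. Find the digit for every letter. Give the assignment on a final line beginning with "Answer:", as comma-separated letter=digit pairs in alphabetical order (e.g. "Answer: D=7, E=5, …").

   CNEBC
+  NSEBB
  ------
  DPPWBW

Step 1. [col 1: C + B ≡ W (mod 10)] several values work for W in column 1 (C + B ≡ W (mod 10), carry-in 0); try W=5, so W=5.
Step 2. [D] the sum has 6 digits but both addends have 5; that extra leading digit D is the final carry, namely 1. So D=1.
Step 3. [col 1: C + B ≡ W (mod 10)] no forcing yet in column 1 (carry-in 0); B=9 is free and consistent — try it, so B=9.
Step 4. [col 1: C + B ≡ W (mod 10)] in column 1 we have C+B≡W with carry-in 0; given B=9, W=5 and digits 1,5,9 already taken and all letters distinct, that pins C to 6, so C=6.
Step 5. [col 3: E + E ≡ W (mod 10)] several values work for E in column 3 (E + E ≡ W (mod 10), carry-in 1); try E=2. So E=2.
Step 6. [col 4: N + S ≡ P (mod 10)] no forcing yet in column 4 (carry-in 0); S=7 is free and consistent — try it ⇒ S=7.
Step 7. [col 4: N + S ≡ P (mod 10)] column 4 reads N+S+carry(0)=P with S=7; with digits 1,2,5,6,7,9 already taken and all letters distinct, the only value for N is 3. So N=3.
Step 8. [col 4: N + S ≡ P (mod 10)] from column 4 (N=3, S=7, carry-in 0, digits 1,2,3,5,6,7,9 already taken and all letters distinct): P must equal 0. So P=0.

Answer: B=9, C=6, D=1, E=2, N=3, P=0, S=7, W=5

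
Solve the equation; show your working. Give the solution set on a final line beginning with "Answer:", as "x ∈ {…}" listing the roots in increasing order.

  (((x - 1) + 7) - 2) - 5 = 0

Step 1. [(((x - 1) + 7) - 2) - 5 = 0] the outer -5 inverts by adding 5, so sub: ((x - 1) + 7) - 2 = 5.
Step 2. [((x - 1) + 7) - 2 = 5] -2 is outermost — add 2 both sides ⇒ sub: (x - 1) + 7 = 7.
Step 3. [(x - 1) + 7 = 7] subtract 7: x sits inside (… + 7) ⇒ sub: x - 1 = 0.
Step 4. [x - 1 = 0] the outer -1 inverts by adding 1. So sub: x = 1.

Answer: x ∈ {1}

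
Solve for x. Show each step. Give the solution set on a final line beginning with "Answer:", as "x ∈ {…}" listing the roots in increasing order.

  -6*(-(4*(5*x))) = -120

Step 1. [-6*(-(4*(5*x))) = -120] -6·(inner) — divide through by -6, so div: -(4*(5*x)) = 20.
Step 2. [-(4*(5*x)) = 20] LHS negated; negate both sides. So neg: 4*(5*x) = -20.
Step 3. [4*(5*x) = -20] leading coefficient 4: divide by 4. So div: 5*x = -5.
Step 4. [5*x = -5] 5 out front; divide by 5 ⇒ div: x = -1.

Answer: x ∈ {-1}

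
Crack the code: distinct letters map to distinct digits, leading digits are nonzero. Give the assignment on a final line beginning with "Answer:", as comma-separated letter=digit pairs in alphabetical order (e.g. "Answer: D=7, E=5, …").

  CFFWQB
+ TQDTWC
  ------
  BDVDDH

Step 1. [col 1: B + C ≡ H (mod 10)] C=1 is one option consistent with column 1 (B + C ≡ H (mod 10), carry-in 0) — take it ⇒ C=1.
Step 2. [col 1: B + C ≡ H (mod 10)] several values work for H in column 1 (B + C ≡ H (mod 10), carry-in 0); try H=6 ⇒ H=6.
Step 3. [col 1: B + C ≡ H (mod 10)] from column 1 (C=1, H=6, carry-in 0, digits 1,6 already taken and all letters distinct): B must equal 5 ⇒ B=5.
Step 4. [col 2: Q + W ≡ D (mod 10)] Q=4 is one option consistent with column 2 (Q + W ≡ D (mod 10), carry-in 0) — take it, so Q=4.
Step 5. [col 2: Q + W ≡ D (mod 10)] column 2 (Q + W ≡ D (mod 10), carry-in 0) doesn't pin W yet; pick W=8 and continue, so W=8.
Step 6. [col 2: Q + W ≡ D (mod 10)] column 2: given Q=4, W=8, carry-in 0, and digits 1,4,5,6,8 already taken and all letters distinct, Q+W≡D (mod 10) forces D=2. So D=2.
Step 7. [col 3: W + T ≡ D (mod 10)] from column 3 (W=8, D=2, carry-in 1, digits 1,2,4,5,6,8 already taken and all letters distinct): T must equal 3, so T=3.
Step 8. [col 4: F + D ≡ V (mod 10)] from column 4 (D=2, carry-in 1, digits 1,2,3,4,5,6,8 already taken and all letters distinct): V must equal 0. So V=0.
Step 9. [col 4: F + D ≡ V (mod 10)] from column 4 (D=2, V=0, carry-in 1, digits 0,1,2,3,4,5,6,8 already taken and all letters distinct): F must equal 7. So F=7.

Answer: B=5, C=1, D=2, F=7, H=6, Q=4, T=3, V=0, W=8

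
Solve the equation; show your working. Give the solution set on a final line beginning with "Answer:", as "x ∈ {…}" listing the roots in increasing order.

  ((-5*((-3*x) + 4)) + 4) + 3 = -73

Step 1. [((-5*((-3*x) + 4)) + 4) + 3 = -73] the outer +3 inverts by subtracting 3, so sub: (-5*((-3*x) + 4)) + 4 = -76.
Step 2. [(-5*((-3*x) + 4)) + 4 = -76] the outer +4 inverts by subtracting 4 ⇒ sub: -5*((-3*x) + 4) = -80.
Step 3. [-5*((-3*x) + 4) = -80] LHS = -5·(…); ÷-5 both sides. So div: (-3*x) + 4 = 16.
Step 4. [(-3*x) + 4 = 16] +4 is outermost — subtract 4 both sides. So sub: -3*x = 12.
Step 5. [-3*x = 12] divide by the outer -3, so div: x = -4.

Answer: x ∈ {-4}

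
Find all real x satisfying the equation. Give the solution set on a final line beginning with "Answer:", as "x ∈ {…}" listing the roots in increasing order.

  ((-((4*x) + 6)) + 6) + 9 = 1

Step 1. [((-((4*x) + 6)) + 6) + 9 = 1] peel the +9: subtract 9 from each side ⇒ sub: (-((4*x) + 6)) + 6 = -8.
Step 2. [(-((4*x) + 6)) + 6 = -8] 6 comes off first (subtract 6). So sub: -((4*x) + 6) = -14.
Step 3. [-((4*x) + 6) = -14] leading − — multiply by −1 ⇒ neg: (4*x) + 6 = 14.
Step 4. [(4*x) + 6 = 14] 6 comes off first (subtract 6) ⇒ sub: 4*x = 8.
Step 5. [4*x = 8] leading coefficient 4: divide by 4 ⇒ div: x = 2.

Answer: x ∈ {2}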